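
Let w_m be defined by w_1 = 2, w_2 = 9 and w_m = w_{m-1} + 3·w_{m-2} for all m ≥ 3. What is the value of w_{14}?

Compute successive terms:
w_3 = 15  w_4 = 42  w_5 = 87  …  w_{11} = 13479  w_{12} = 31101  w_{13} = 71538  w_{14} = 164841.

164841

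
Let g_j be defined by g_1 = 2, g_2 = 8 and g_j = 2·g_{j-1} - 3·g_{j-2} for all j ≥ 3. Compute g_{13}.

-2102

g_3 = 10; g_4 = -4; g_5 = -38; …; g_{10} = 248; g_{11} = -614; g_{12} = -1972; g_{13} = -2102.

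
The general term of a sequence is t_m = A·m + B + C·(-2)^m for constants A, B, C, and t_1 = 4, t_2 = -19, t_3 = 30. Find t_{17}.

524300

Write the equations: A + B - 2C = 4; 2A + B + 4C = -19; 3A + B - 8C = 30.
Subtracting the first from the second: A + 6C = -23.
Subtracting the second from the third: A - 12C = 49.
Solving: C = -4, A = 1, then B = -5.
Hence t_{17} = 1·17 + (-5) + (-4)·(-131072) = 524300.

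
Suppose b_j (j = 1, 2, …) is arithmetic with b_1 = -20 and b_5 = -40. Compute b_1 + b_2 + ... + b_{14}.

Common difference d = (-40 - (-20)) / (5 - 1) = -5.
b_j = -20 + (j - 1)·(-5).
b_{14} = -85; S = 14·(-20 + (-85))/2 = -735.

-735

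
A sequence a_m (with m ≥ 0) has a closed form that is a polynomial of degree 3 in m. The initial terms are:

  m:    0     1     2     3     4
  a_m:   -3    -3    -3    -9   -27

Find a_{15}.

-2733

1st diffs: 0, 0, -6, -18.
2nd diffs: 0, -6, -12.
3rd diffs: -6, -6 (constant).
Newton forward-difference form: a_m = -3 + (-6)·C(m,3).
At m = 15: m = 15, so a_{15} = -3 - 2730 = -2733.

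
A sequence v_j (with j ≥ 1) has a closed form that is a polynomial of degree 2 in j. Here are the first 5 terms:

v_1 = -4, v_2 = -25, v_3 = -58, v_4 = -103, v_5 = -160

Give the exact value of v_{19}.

-2218

1st diffs: -21, -33, -45, -57.
2nd diffs: -12, -12, -12 (constant).
Newton forward-difference form: v_j = -4 + (-21)·C(j-1,1) + (-12)·C(j-1,2).
At j = 19: j-1 = 18, so v_{19} = -4 - 378 - 1836 = -2218.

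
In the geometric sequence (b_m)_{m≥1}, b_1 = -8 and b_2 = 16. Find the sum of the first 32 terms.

Common ratio r = -2.
b_m = (-8)·(-2)^(m-1).
S = (-8)·((-2)^32 - 1)/(-2 - 1) = (-8)·(4294967296 - 1)/(-3) = 11453246120.

11453246120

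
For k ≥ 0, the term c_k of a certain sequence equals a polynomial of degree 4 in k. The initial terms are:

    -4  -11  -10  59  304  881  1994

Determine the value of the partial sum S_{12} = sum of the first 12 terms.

68966

1st diffs: -7, 1, 69, 245, 577, 1113.
2nd diffs: 8, 68, 176, 332, 536.
3rd diffs: 60, 108, 156, 204.
4th diffs: 48, 48, 48 (constant).
Newton forward-difference form: c_k = -4 + (-7)·C(k,1) + 8·C(k,2) + 60·C(k,3) + 48·C(k,4).
Continuing: …, 3895, 6884, 11309, 17566, …, c_{11} = 26099.
Summing k = 0..11 (12 terms) gives 68966.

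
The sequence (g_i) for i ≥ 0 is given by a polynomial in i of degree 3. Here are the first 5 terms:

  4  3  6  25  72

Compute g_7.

1st diffs: -1, 3, 19, 47.
2nd diffs: 4, 16, 28.
3rd diffs: 12, 12 (constant).
So g_i = 2i^3 - 4i^2 + i + 4.
Evaluating at i = 7 gives g_7 = 501.

501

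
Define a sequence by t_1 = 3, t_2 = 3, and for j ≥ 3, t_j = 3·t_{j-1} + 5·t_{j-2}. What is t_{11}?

t_3 = 24;  t_4 = 87;  t_5 = 381;  t_6 = 1578;  t_7 = 6639;  t_8 = 27807;  t_9 = 116616;  t_{10} = 488883;  t_{11} = 2049729.

2049729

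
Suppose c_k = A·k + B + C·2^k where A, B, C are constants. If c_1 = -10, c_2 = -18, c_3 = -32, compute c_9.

-1556

Plug in k = 1, 2, 3: A + B + 2C = -10; 2A + B + 4C = -18; 3A + B + 8C = -32.
Subtracting the first from the second: A + 2C = -8.
Subtracting the second from the third: A + 4C = -14.
Solving: C = -3, A = -2, then B = -2.
Therefore c_9 = -18 + (-2) + (-3)·512 = -1556.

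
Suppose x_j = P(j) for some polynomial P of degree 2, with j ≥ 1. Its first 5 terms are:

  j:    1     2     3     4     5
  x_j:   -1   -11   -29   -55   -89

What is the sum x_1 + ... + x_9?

-1041

1st diffs: -10, -18, -26, -34.
2nd diffs: -8, -8, -8 (constant).
So x_j = -4j^2 + 2j + 1.
Continuing: -131, -181, -239, -305.
Summing j = 1..9 (9 terms) gives -1041.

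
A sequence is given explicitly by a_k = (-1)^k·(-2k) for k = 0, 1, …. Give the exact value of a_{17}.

34

(-1)^17 = -1; -2k at k=17 is -34; so a_{17} = 34.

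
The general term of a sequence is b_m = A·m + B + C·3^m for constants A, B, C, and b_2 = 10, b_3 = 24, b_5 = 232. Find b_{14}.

4782922

Write the equations: 2A + B + 9C = 10; 3A + B + 27C = 24; 5A + B + 243C = 232.
Subtracting the first from the second: A + 18C = 14.
Subtracting the second from the third: 2A + 216C = 208.
Solving: C = 1, A = -4, then B = 9.
Therefore b_{14} = -56 + 9 + 1·4782969 = 4782922.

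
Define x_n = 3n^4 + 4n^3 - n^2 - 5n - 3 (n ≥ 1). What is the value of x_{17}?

269838

x_{17} = 3·17^4 + 4·17^3 - 1·17^2 - 5·17 - 3 = 269838.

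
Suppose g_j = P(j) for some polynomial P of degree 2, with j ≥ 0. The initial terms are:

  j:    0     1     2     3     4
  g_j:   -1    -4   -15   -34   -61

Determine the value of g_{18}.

-1279

1st diffs: -3, -11, -19, -27.
2nd diffs: -8, -8, -8 (constant).
So g_j = -4j^2 + j - 1.
Evaluating at j = 18 gives g_{18} = -1279.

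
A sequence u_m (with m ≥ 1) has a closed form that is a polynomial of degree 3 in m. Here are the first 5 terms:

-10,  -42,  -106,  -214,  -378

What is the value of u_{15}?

-7738

1st diffs: -32, -64, -108, -164.
2nd diffs: -32, -44, -56.
3rd diffs: -12, -12 (constant).
Newton forward-difference form: u_m = -10 + (-32)·C(m-1,1) + (-32)·C(m-1,2) + (-12)·C(m-1,3).
At m = 15: m-1 = 14, so u_{15} = -10 - 448 - 2912 - 4368 = -7738.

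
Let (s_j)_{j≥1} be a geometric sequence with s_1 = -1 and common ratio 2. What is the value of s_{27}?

s_j = (-1)·2^(j-1).
s_{27} = (-1)·2^26 = -67108864.

-67108864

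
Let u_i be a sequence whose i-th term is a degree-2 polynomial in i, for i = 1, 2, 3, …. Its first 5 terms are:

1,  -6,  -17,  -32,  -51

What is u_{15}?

-461

1st diffs: -7, -11, -15, -19.
2nd diffs: -4, -4, -4 (constant).
Newton forward-difference form: u_i = 1 + (-7)·C(i-1,1) + (-4)·C(i-1,2).
At i = 15: i-1 = 14, so u_{15} = 1 - 98 - 364 = -461.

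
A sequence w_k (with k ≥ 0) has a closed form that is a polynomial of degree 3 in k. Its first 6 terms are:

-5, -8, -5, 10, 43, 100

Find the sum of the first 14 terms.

7847

1st diffs: -3, 3, 15, 33, 57.
2nd diffs: 6, 12, 18, 24.
3rd diffs: 6, 6, 6 (constant).
Newton forward-difference form: w_k = -5 + (-3)·C(k,1) + 6·C(k,2) + 6·C(k,3).
Continuing: …, 187, 310, 475, 688, …, w_{13} = 2140.
Summing k = 0..13 (14 terms) gives 7847.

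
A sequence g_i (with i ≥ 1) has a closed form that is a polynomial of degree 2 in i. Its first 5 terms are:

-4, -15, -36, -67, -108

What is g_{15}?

-1068

1st diffs: -11, -21, -31, -41.
2nd diffs: -10, -10, -10 (constant).
So g_i = -5i^2 + 4i - 3.
Evaluating at i = 15 gives g_{15} = -1068.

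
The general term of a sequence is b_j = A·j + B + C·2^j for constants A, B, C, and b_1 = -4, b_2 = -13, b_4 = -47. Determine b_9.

Plug in j = 1, 2, 4: A + B + 2C = -4; 2A + B + 4C = -13; 4A + B + 16C = -47.
Subtracting the first from the second: A + 2C = -9.
Subtracting the second from the third: 2A + 12C = -34.
Solving: C = -2, A = -5, then B = 5.
Therefore b_9 = -45 + 5 + (-2)·512 = -1064.

-1064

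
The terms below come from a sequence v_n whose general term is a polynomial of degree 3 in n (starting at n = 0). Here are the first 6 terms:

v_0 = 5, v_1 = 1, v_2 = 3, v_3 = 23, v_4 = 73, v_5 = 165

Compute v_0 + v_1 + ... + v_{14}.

1st diffs: -4, 2, 20, 50, 92.
2nd diffs: 6, 18, 30, 42.
3rd diffs: 12, 12, 12 (constant).
So v_n = 2n^3 - 3n^2 - 3n + 5.
Continuing: …, 311, 523, 813, 1193, …, v_{14} = 4863.
Summing n = 0..14 (15 terms) gives 18765.

18765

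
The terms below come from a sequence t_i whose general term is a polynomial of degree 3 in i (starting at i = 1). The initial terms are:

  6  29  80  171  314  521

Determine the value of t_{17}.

1st diffs: 23, 51, 91, 143, 207.
2nd diffs: 28, 40, 52, 64.
3rd diffs: 12, 12, 12 (constant).
Newton forward-difference form: t_i = 6 + 23·C(i-1,1) + 28·C(i-1,2) + 12·C(i-1,3).
At i = 17: i-1 = 16, so t_{17} = 6 + 368 + 3360 + 6720 = 10454.

10454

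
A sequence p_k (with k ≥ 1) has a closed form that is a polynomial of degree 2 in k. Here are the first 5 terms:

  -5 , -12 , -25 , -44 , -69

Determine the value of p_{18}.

-940

1st diffs: -7, -13, -19, -25.
2nd diffs: -6, -6, -6 (constant).
Newton forward-difference form: p_k = -5 + (-7)·C(k-1,1) + (-6)·C(k-1,2).
At k = 18: k-1 = 17, so p_{18} = -5 - 119 - 816 = -940.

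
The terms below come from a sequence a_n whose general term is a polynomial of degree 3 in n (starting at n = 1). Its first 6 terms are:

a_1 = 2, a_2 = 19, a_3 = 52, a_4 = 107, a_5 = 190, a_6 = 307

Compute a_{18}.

6547

1st diffs: 17, 33, 55, 83, 117.
2nd diffs: 16, 22, 28, 34.
3rd diffs: 6, 6, 6 (constant).
So a_n = n^3 + 2n^2 + 4n - 5.
Evaluating at n = 18 gives a_{18} = 6547.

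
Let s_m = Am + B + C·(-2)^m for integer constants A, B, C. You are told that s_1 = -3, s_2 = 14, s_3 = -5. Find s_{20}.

2097248

Write the equations: A + B - 2C = -3; 2A + B + 4C = 14; 3A + B - 8C = -5.
Subtracting the first from the second: A + 6C = 17.
Subtracting the second from the third: A - 12C = -19.
Solving: C = 2, A = 5, then B = -4.
So s_m = 5·m + (-4) + 2·(-2)^m; at m=20 this is 2097248.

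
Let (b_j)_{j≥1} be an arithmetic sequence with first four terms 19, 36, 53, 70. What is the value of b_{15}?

257

Common difference d = 17.
b_j = 19 + (j - 1)·17.
b_{15} = 19 + 14·17 = 257.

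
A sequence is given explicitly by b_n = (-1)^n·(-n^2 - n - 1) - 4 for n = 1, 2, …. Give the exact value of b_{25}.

(-1)^25 = -1; -n^2 - n - 1 at n=25 is -651; so b_{25} = 647.

647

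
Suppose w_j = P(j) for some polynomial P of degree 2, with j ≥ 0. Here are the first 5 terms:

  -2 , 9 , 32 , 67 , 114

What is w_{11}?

1st diffs: 11, 23, 35, 47.
2nd diffs: 12, 12, 12 (constant).
So w_j = 6j^2 + 5j - 2.
Evaluating at j = 11 gives w_{11} = 779.

779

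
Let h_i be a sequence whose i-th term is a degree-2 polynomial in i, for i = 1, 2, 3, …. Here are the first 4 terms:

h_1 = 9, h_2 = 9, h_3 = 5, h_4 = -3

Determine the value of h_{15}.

-355

1st diffs: 0, -4, -8.
2nd diffs: -4, -4 (constant).
Newton forward-difference form: h_i = 9 + (-4)·C(i-1,2).
At i = 15: i-1 = 14, so h_{15} = 9 - 364 = -355.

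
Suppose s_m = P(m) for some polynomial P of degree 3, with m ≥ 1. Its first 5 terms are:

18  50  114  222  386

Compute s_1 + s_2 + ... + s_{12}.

15308

1st diffs: 32, 64, 108, 164.
2nd diffs: 32, 44, 56.
3rd diffs: 12, 12 (constant).
So s_m = 2m^3 + 4m^2 + 6m + 6.
Continuing: …, 618, 930, 1334, 1842, …, s_{12} = 4110.
Summing m = 1..12 (12 terms) gives 15308.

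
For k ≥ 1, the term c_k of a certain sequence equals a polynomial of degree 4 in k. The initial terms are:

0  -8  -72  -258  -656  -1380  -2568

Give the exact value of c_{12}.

-21978

1st diffs: -8, -64, -186, -398, -724, -1188.
2nd diffs: -56, -122, -212, -326, -464.
3rd diffs: -66, -90, -114, -138.
4th diffs: -24, -24, -24 (constant).
Newton forward-difference form: c_k = (-8)·C(k-1,1) + (-56)·C(k-1,2) + (-66)·C(k-1,3) + (-24)·C(k-1,4).
At k = 12: k-1 = 11, so c_{12} = -88 - 3080 - 10890 - 7920 = -21978.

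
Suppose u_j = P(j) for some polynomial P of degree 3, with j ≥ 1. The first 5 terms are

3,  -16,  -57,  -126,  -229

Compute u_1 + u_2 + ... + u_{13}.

1st diffs: -19, -41, -69, -103.
2nd diffs: -22, -28, -34.
3rd diffs: -6, -6 (constant).
Newton forward-difference form: u_j = 3 + (-19)·C(j-1,1) + (-22)·C(j-1,2) + (-6)·C(j-1,3).
Continuing: …, -372, -561, -802, -1101, …, u_{13} = -2997.
Summing j = 1..13 (13 terms) gives -12025.

-12025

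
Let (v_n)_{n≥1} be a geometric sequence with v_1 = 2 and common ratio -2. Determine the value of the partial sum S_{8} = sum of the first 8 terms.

-170

v_n = 2·(-2)^(n-1).
S = 2·((-2)^8 - 1)/(-2 - 1) = 2·(256 - 1)/(-3) = -170.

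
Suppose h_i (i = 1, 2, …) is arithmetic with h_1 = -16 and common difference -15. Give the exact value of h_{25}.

-376

h_i = -16 + (i - 1)·(-15).
h_{25} = -16 + 24·(-15) = -376.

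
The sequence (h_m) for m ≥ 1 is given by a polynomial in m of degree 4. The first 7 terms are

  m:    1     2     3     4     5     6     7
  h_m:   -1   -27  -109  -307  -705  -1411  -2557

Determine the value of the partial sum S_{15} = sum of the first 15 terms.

1st diffs: -26, -82, -198, -398, -706, -1146.
2nd diffs: -56, -116, -200, -308, -440.
3rd diffs: -60, -84, -108, -132.
4th diffs: -24, -24, -24 (constant).
Newton forward-difference form: h_m = -1 + (-26)·C(m-1,1) + (-56)·C(m-1,2) + (-60)·C(m-1,3) + (-24)·C(m-1,4).
Continuing: …, -4299, -6817, -10315, -15021, …, h_{15} = -51325.
Summing m = 1..15 (15 terms) gives -182197.

-182197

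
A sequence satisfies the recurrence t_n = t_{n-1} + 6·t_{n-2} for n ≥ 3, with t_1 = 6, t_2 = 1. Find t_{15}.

Iterate the recurrence:
t_3 = 37;  t_4 = 43;  t_5 = 265;  …;  t_{12} = 453619;  t_{13} = 1395673;  t_{14} = 4117387;  t_{15} = 12491425.
(Characteristic roots are 3 and -2.)

12491425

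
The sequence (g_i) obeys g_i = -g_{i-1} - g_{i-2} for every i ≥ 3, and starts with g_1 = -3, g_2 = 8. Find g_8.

8

Compute successive terms:
g_3 = -5  g_4 = -3  g_5 = 8  g_6 = -5  g_7 = -3  g_8 = 8.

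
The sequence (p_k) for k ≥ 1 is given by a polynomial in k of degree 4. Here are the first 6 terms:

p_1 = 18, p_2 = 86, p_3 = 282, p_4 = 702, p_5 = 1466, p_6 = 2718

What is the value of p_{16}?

1st diffs: 68, 196, 420, 764, 1252.
2nd diffs: 128, 224, 344, 488.
3rd diffs: 96, 120, 144.
4th diffs: 24, 24 (constant).
Newton forward-difference form: p_k = 18 + 68·C(k-1,1) + 128·C(k-1,2) + 96·C(k-1,3) + 24·C(k-1,4).
At k = 16: k-1 = 15, so p_{16} = 18 + 1020 + 13440 + 43680 + 32760 = 90918.

90918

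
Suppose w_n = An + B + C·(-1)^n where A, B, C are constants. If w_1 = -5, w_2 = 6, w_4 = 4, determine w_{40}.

-32

Plug in n = 1, 2, 4: A + B - C = -5; 2A + B + C = 6; 4A + B + C = 4.
Subtracting the first from the second: A + 2C = 11.
Subtracting the second from the third: 2A = -2.
Solving: C = 6, A = -1, then B = 2.
Hence w_{40} = -1·40 + 2 + 6·1 = -32.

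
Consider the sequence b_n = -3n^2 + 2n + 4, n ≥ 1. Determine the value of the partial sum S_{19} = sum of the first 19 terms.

Over n = 1..19: Σn = 190, Σn² = 2470.
Total = (-3)·2470 + (2)·190 + (4)·19 = -6954.

-6954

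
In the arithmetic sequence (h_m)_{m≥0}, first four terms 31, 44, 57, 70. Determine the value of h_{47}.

642

Common difference d = 13.
h_m = 31 + (m - 0)·13.
h_{47} = 31 + 47·13 = 642.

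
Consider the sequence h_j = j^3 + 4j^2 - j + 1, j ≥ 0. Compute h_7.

533

h_7 = 1·7^3 + 4·7^2 - 1·7 + 1 = 533.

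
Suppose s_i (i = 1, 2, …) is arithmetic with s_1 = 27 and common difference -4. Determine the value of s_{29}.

-85

s_i = 27 + (i - 1)·(-4).
s_{29} = 27 + 28·(-4) = -85.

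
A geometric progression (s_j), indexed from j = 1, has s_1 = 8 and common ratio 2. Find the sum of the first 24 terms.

s_j = 8·2^(j-1).
S = 8·(2^24 - 1)/(2 - 1) = 8·(16777216 - 1)/(1) = 134217720.

134217720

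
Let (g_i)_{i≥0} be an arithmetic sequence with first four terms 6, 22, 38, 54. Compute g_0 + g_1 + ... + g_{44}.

Common difference d = 16.
g_i = 6 + (i - 0)·16.
g_{44} = 710; S = 45·(6 + 710)/2 = 16110.

16110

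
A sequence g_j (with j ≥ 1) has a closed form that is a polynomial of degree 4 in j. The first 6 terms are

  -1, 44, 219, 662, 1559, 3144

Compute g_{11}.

32939

1st diffs: 45, 175, 443, 897, 1585.
2nd diffs: 130, 268, 454, 688.
3rd diffs: 138, 186, 234.
4th diffs: 48, 48 (constant).
Newton forward-difference form: g_j = -1 + 45·C(j-1,1) + 130·C(j-1,2) + 138·C(j-1,3) + 48·C(j-1,4).
At j = 11: j-1 = 10, so g_{11} = -1 + 450 + 5850 + 16560 + 10080 = 32939.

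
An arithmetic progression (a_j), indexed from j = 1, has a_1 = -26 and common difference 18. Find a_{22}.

a_j = -26 + (j - 1)·18.
a_{22} = -26 + 21·18 = 352.

352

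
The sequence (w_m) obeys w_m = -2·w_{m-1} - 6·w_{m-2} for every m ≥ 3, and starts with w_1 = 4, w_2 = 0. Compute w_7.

480

Step forward from the initial values:
w_3 = -24;  w_4 = 48;  w_5 = 48;  w_6 = -384;  w_7 = 480.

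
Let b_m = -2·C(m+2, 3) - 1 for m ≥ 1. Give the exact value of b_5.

C(7, 3) = 35, so b_5 = -71.

-71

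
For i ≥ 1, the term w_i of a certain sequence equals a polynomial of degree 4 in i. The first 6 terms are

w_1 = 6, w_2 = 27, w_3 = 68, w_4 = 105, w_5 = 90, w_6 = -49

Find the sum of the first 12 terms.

1st diffs: 21, 41, 37, -15, -139.
2nd diffs: 20, -4, -52, -124.
3rd diffs: -24, -48, -72.
4th diffs: -24, -24 (constant).
Newton forward-difference form: w_i = 6 + 21·C(i-1,1) + 20·C(i-1,2) + (-24)·C(i-1,3) + (-24)·C(i-1,4).
Continuing: …, -408, -1107, -2290, -4125, …, w_{12} = -10543.
Summing i = 1..12 (12 terms) gives -25030.

-25030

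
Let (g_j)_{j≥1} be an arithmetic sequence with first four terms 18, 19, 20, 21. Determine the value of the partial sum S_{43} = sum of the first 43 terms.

1677

Common difference d = 1.
g_j = 18 + (j - 1)·1.
g_{43} = 60; S = 43·(18 + 60)/2 = 1677.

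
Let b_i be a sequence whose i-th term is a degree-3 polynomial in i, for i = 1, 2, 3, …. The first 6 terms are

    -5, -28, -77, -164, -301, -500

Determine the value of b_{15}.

1st diffs: -23, -49, -87, -137, -199.
2nd diffs: -26, -38, -50, -62.
3rd diffs: -12, -12, -12 (constant).
Newton forward-difference form: b_i = -5 + (-23)·C(i-1,1) + (-26)·C(i-1,2) + (-12)·C(i-1,3).
At i = 15: i-1 = 14, so b_{15} = -5 - 322 - 2366 - 4368 = -7061.

-7061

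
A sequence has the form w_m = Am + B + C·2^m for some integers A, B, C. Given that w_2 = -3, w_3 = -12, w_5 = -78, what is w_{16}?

-196557

Plug in m = 2, 3, 5: 2A + B + 4C = -3; 3A + B + 8C = -12; 5A + B + 32C = -78.
Subtracting the first from the second: A + 4C = -9.
Subtracting the second from the third: 2A + 24C = -66.
Solving: C = -3, A = 3, then B = 3.
Hence w_{16} = 3·16 + 3 + (-3)·65536 = -196557.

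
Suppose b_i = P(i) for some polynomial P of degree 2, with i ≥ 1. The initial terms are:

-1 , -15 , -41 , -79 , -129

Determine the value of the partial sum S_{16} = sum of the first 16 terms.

-8416

1st diffs: -14, -26, -38, -50.
2nd diffs: -12, -12, -12 (constant).
Newton forward-difference form: b_i = -1 + (-14)·C(i-1,1) + (-12)·C(i-1,2).
Continuing: …, -191, -265, -351, -449, …, b_{16} = -1471.
Summing i = 1..16 (16 terms) gives -8416.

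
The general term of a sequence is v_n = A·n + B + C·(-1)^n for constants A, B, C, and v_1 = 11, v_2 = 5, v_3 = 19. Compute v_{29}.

Plug in n = 1, 2, 3: A + B - C = 11; 2A + B + C = 5; 3A + B - C = 19.
Subtracting the first from the second: A + 2C = -6.
Subtracting the second from the third: A - 2C = 14.
Solving: C = -5, A = 4, then B = 2.
Hence v_{29} = 4·29 + 2 + (-5)·(-1) = 123.

123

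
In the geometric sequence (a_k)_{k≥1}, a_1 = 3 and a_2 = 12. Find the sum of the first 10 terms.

Common ratio r = 4.
a_k = 3·4^(k-1).
S = 3·(4^10 - 1)/(4 - 1) = 3·(1048576 - 1)/(3) = 1048575.

1048575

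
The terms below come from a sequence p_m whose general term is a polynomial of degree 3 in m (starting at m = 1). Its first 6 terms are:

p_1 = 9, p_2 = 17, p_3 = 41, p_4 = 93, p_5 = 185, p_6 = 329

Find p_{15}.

1st diffs: 8, 24, 52, 92, 144.
2nd diffs: 16, 28, 40, 52.
3rd diffs: 12, 12, 12 (constant).
Newton forward-difference form: p_m = 9 + 8·C(m-1,1) + 16·C(m-1,2) + 12·C(m-1,3).
At m = 15: m-1 = 14, so p_{15} = 9 + 112 + 1456 + 4368 = 5945.

5945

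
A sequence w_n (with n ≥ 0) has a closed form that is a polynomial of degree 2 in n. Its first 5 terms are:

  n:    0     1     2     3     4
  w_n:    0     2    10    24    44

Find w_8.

184

1st diffs: 2, 8, 14, 20.
2nd diffs: 6, 6, 6 (constant).
Newton forward-difference form: w_n = 2·C(n,1) + 6·C(n,2).
At n = 8: n = 8, so w_8 = 16 + 168 = 184.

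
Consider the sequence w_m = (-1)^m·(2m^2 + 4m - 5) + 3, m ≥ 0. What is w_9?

-190

(-1)^9 = -1; 2m^2 + 4m - 5 at m=9 is 193; so w_9 = -190.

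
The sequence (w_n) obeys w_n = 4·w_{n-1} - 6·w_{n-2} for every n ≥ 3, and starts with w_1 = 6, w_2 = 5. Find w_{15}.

-2162176

w_3 = -16, w_4 = -94, w_5 = -280, …, w_{12} = 56864, w_{13} = -79744, w_{14} = -660160, w_{15} = -2162176.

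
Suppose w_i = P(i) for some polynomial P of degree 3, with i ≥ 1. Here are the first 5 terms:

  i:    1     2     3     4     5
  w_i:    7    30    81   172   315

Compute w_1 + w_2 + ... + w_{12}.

1st diffs: 23, 51, 91, 143.
2nd diffs: 28, 40, 52.
3rd diffs: 12, 12 (constant).
Newton forward-difference form: w_i = 7 + 23·C(i-1,1) + 28·C(i-1,2) + 12·C(i-1,3).
Continuing: …, 522, 805, 1176, 1647, …, w_{12} = 3780.
Summing i = 1..12 (12 terms) gives 13702.

13702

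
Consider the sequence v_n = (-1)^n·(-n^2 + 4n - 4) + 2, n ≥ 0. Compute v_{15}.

171

(-1)^15 = -1; -n^2 + 4n - 4 at n=15 is -169; so v_{15} = 171.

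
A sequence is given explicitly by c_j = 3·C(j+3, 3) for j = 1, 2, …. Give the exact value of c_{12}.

1365

C(15, 3) = 455, so c_{12} = 1365.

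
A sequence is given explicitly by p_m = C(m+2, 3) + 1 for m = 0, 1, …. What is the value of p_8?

C(10, 3) = 120, so p_8 = 121.

121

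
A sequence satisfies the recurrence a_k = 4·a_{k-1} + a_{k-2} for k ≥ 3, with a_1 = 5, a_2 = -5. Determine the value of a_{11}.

-1589055

Compute successive terms:
a_3 = -15; a_4 = -65; a_5 = -275; a_6 = -1165; a_7 = -4935; a_8 = -20905; a_9 = -88555; a_{10} = -375125; a_{11} = -1589055.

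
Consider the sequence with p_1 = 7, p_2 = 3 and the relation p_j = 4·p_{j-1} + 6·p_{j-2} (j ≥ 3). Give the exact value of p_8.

Applying the relation repeatedly:
p_3 = 54;  p_4 = 234;  p_5 = 1260;  p_6 = 6444;  p_7 = 33336;  p_8 = 172008.

172008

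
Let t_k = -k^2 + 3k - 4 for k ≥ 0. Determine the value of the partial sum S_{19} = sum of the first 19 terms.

Over k = 0..18: Σk = 171, Σk² = 2109.
Total = (-1)·2109 + (3)·171 + (-4)·19 = -1672.

-1672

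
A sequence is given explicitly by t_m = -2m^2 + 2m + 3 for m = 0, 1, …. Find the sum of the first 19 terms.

-3819

Over m = 0..18: Σm = 171, Σm² = 2109.
Total = (-2)·2109 + (2)·171 + (3)·19 = -3819.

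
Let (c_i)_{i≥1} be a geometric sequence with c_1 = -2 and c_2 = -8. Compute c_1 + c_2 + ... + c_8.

-43690

Common ratio r = 4.
c_i = (-2)·4^(i-1).
S = (-2)·(4^8 - 1)/(4 - 1) = (-2)·(65536 - 1)/(3) = -43690.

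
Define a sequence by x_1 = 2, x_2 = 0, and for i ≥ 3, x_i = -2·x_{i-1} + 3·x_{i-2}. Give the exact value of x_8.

Applying the relation repeatedly:
x_3 = 6, x_4 = -12, x_5 = 42, x_6 = -120, x_7 = 366, x_8 = -1092.
(Characteristic roots are 1 and -3.)

-1092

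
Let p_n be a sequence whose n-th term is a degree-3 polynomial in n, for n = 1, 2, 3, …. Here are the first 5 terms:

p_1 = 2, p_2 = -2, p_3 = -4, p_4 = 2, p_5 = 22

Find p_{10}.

1st diffs: -4, -2, 6, 20.
2nd diffs: 2, 8, 14.
3rd diffs: 6, 6 (constant).
So p_n = n^3 - 5n^2 + 4n + 2.
Evaluating at n = 10 gives p_{10} = 542.

542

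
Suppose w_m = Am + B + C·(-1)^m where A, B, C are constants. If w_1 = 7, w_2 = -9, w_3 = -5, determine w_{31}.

At m = 1, 2, 3: A + B - C = 7; 2A + B + C = -9; 3A + B - C = -5.
Subtracting the first from the second: A + 2C = -16.
Subtracting the second from the third: A - 2C = 4.
Solving: C = -5, A = -6, then B = 8.
Hence w_{31} = -6·31 + 8 + (-5)·(-1) = -173.

-173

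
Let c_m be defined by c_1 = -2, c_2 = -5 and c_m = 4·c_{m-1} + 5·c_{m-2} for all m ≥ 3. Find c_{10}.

Compute successive terms:
c_3 = -30; c_4 = -145; c_5 = -730; c_6 = -3645; c_7 = -18230; c_8 = -91145; c_9 = -455730; c_{10} = -2278645.
(Characteristic roots are 5 and -1.)

-2278645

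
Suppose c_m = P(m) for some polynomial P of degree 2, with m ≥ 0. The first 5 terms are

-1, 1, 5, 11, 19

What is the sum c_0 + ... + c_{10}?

1st diffs: 2, 4, 6, 8.
2nd diffs: 2, 2, 2 (constant).
Newton forward-difference form: c_m = -1 + 2·C(m,1) + 2·C(m,2).
Continuing: …, 29, 41, 55, 71, …, c_{10} = 109.
Summing m = 0..10 (11 terms) gives 429.

429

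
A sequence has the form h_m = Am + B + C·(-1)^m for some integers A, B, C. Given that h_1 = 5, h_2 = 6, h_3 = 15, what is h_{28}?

Plug in m = 1, 2, 3: A + B - C = 5; 2A + B + C = 6; 3A + B - C = 15.
Subtracting the first from the second: A + 2C = 1.
Subtracting the second from the third: A - 2C = 9.
Solving: C = -2, A = 5, then B = -2.
Therefore h_{28} = 140 + (-2) + (-2)·1 = 136.

136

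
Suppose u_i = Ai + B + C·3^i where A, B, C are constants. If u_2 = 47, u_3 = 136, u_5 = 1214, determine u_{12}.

The three given values yield: 2A + B + 9C = 47; 3A + B + 27C = 136; 5A + B + 243C = 1214.
Subtracting the first from the second: A + 18C = 89.
Subtracting the second from the third: 2A + 216C = 1078.
Solving: C = 5, A = -1, then B = 4.
Hence u_{12} = -1·12 + 4 + 5·531441 = 2657197.

2657197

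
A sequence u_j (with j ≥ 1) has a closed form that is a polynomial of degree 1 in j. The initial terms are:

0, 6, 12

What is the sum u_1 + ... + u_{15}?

630

1st diffs: 6, 6 (constant).
So u_j = 6j - 6.
Continuing: …, 18, 24, 30, 36, …, u_{15} = 84.
Summing j = 1..15 (15 terms) gives 630.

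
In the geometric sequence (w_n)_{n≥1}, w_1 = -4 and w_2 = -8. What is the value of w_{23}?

Common ratio r = 2.
w_n = (-4)·2^(n-1).
w_{23} = (-4)·2^22 = -16777216.

-16777216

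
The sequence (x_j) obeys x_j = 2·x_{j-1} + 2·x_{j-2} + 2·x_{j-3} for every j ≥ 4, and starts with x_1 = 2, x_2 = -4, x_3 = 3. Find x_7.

Iterate the recurrence:
x_4 = 2; x_5 = 2; x_6 = 14; x_7 = 36.

36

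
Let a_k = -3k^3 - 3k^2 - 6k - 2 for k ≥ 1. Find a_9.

a_9 = -3·9^3 - 3·9^2 - 6·9 - 2 = -2486.

-2486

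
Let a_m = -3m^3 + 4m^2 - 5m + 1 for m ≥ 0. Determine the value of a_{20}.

a_{20} = -3·20^3 + 4·20^2 - 5·20 + 1 = -22499.

-22499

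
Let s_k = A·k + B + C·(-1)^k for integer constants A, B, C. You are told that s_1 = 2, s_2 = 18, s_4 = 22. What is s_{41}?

82

Plug in k = 1, 2, 4: A + B - C = 2; 2A + B + C = 18; 4A + B + C = 22.
Subtracting the first from the second: A + 2C = 16.
Subtracting the second from the third: 2A = 4.
Solving: C = 7, A = 2, then B = 7.
Therefore s_{41} = 82 + 7 + 7·(-1) = 82.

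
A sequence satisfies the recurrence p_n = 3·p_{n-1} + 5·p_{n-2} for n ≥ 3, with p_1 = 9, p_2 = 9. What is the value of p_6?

4734

Compute successive terms:
p_3 = 72;  p_4 = 261;  p_5 = 1143;  p_6 = 4734.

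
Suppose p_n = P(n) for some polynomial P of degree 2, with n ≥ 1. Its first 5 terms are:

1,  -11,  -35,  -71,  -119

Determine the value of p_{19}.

-2051

1st diffs: -12, -24, -36, -48.
2nd diffs: -12, -12, -12 (constant).
Newton forward-difference form: p_n = 1 + (-12)·C(n-1,1) + (-12)·C(n-1,2).
At n = 19: n-1 = 18, so p_{19} = 1 - 216 - 1836 = -2051.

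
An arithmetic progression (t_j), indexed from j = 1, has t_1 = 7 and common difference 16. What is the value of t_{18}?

t_j = 7 + (j - 1)·16.
t_{18} = 7 + 17·16 = 279.

279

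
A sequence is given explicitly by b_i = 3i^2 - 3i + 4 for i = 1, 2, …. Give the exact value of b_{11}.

b_{11} = 3·11^2 - 3·11 + 4 = 334.

334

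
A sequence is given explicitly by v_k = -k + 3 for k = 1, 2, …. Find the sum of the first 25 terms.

-250

Over k = 1..25: Σk = 325.
Total = (-1)·325 + (3)·25 = -250.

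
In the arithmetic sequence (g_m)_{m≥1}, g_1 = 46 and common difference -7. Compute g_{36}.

-199

g_m = 46 + (m - 1)·(-7).
g_{36} = 46 + 35·(-7) = -199.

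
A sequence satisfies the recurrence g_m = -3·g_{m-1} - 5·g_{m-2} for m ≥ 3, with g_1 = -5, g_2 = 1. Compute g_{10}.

Applying the relation repeatedly:
g_3 = 22  g_4 = -71  g_5 = 103  g_6 = 46  g_7 = -653  g_8 = 1729  g_9 = -1922  g_{10} = -2879.

-2879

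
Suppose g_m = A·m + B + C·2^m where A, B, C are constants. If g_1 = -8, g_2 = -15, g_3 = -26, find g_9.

-1052

At m = 1, 2, 3: A + B + 2C = -8; 2A + B + 4C = -15; 3A + B + 8C = -26.
Subtracting the first from the second: A + 2C = -7.
Subtracting the second from the third: A + 4C = -11.
Solving: C = -2, A = -3, then B = -1.
Hence g_9 = -3·9 + (-1) + (-2)·512 = -1052.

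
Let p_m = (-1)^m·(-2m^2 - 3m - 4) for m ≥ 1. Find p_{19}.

783

(-1)^19 = -1; -2m^2 - 3m - 4 at m=19 is -783; so p_{19} = 783.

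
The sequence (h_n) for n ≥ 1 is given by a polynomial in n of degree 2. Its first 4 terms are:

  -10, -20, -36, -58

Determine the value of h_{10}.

-316

1st diffs: -10, -16, -22.
2nd diffs: -6, -6 (constant).
Newton forward-difference form: h_n = -10 + (-10)·C(n-1,1) + (-6)·C(n-1,2).
At n = 10: n-1 = 9, so h_{10} = -10 - 90 - 216 = -316.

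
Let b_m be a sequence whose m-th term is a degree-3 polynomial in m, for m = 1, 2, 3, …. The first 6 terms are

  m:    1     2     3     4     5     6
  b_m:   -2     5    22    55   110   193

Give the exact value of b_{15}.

3190

1st diffs: 7, 17, 33, 55, 83.
2nd diffs: 10, 16, 22, 28.
3rd diffs: 6, 6, 6 (constant).
Newton forward-difference form: b_m = -2 + 7·C(m-1,1) + 10·C(m-1,2) + 6·C(m-1,3).
At m = 15: m-1 = 14, so b_{15} = -2 + 98 + 910 + 2184 = 3190.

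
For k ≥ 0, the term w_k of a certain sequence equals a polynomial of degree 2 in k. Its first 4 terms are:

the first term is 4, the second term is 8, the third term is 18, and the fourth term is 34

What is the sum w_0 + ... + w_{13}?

1st diffs: 4, 10, 16.
2nd diffs: 6, 6 (constant).
Newton forward-difference form: w_k = 4 + 4·C(k,1) + 6·C(k,2).
Continuing: …, 56, 84, 118, 158, …, w_{13} = 524.
Summing k = 0..13 (14 terms) gives 2604.

2604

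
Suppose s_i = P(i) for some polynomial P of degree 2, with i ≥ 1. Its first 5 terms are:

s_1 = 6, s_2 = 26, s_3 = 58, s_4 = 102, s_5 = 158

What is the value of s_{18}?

1978

1st diffs: 20, 32, 44, 56.
2nd diffs: 12, 12, 12 (constant).
Newton forward-difference form: s_i = 6 + 20·C(i-1,1) + 12·C(i-1,2).
At i = 18: i-1 = 17, so s_{18} = 6 + 340 + 1632 = 1978.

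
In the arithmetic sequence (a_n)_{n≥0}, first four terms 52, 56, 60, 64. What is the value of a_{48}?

244

Common difference d = 4.
a_n = 52 + (n - 0)·4.
a_{48} = 52 + 48·4 = 244.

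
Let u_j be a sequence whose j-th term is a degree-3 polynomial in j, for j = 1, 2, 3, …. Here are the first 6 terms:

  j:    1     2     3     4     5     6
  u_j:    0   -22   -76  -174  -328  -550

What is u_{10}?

-2358

1st diffs: -22, -54, -98, -154, -222.
2nd diffs: -32, -44, -56, -68.
3rd diffs: -12, -12, -12 (constant).
So u_j = -2j^3 - 4j^2 + 4j + 2.
Evaluating at j = 10 gives u_{10} = -2358.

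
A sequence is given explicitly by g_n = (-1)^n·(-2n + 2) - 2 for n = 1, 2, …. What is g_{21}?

(-1)^21 = -1; -2n + 2 at n=21 is -40; so g_{21} = 38.

38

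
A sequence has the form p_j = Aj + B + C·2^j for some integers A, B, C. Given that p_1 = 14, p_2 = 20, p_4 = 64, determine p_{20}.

At j = 1, 2, 4: A + B + 2C = 14; 2A + B + 4C = 20; 4A + B + 16C = 64.
Subtracting the first from the second: A + 2C = 6.
Subtracting the second from the third: 2A + 12C = 44.
Solving: C = 4, A = -2, then B = 8.
So p_j = -2·j + 8 + 4·2^j; at j=20 this is 4194272.

4194272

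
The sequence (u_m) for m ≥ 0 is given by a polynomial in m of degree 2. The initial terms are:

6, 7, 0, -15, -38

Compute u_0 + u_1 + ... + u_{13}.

-2737

1st diffs: 1, -7, -15, -23.
2nd diffs: -8, -8, -8 (constant).
So u_m = -4m^2 + 5m + 6.
Continuing: …, -69, -108, -155, -210, …, u_{13} = -605.
Summing m = 0..13 (14 terms) gives -2737.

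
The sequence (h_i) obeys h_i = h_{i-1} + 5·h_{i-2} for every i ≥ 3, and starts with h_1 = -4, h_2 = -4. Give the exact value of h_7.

-1204

Step forward from the initial values:
h_3 = -24;  h_4 = -44;  h_5 = -164;  h_6 = -384;  h_7 = -1204.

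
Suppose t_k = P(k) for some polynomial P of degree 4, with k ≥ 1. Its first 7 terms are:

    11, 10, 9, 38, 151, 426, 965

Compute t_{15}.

34941

1st diffs: -1, -1, 29, 113, 275, 539.
2nd diffs: 0, 30, 84, 162, 264.
3rd diffs: 30, 54, 78, 102.
4th diffs: 24, 24, 24 (constant).
Newton forward-difference form: t_k = 11 + (-1)·C(k-1,1) + 30·C(k-1,3) + 24·C(k-1,4).
At k = 15: k-1 = 14, so t_{15} = 11 - 14 + 10920 + 24024 = 34941.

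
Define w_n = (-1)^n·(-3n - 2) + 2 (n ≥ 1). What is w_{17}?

55

(-1)^17 = -1; -3n - 2 at n=17 is -53; so w_{17} = 55.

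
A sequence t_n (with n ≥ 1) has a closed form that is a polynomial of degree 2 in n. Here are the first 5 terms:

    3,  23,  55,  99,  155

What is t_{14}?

1199

1st diffs: 20, 32, 44, 56.
2nd diffs: 12, 12, 12 (constant).
Newton forward-difference form: t_n = 3 + 20·C(n-1,1) + 12·C(n-1,2).
At n = 14: n-1 = 13, so t_{14} = 3 + 260 + 936 = 1199.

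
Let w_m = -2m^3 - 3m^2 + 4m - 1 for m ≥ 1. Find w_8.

-1185

w_8 = -2·8^3 - 3·8^2 + 4·8 - 1 = -1185.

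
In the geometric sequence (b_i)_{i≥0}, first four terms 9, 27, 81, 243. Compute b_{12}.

4782969

Common ratio r = 3.
b_i = 9·3^(i-0).
b_{12} = 9·3^12 = 4782969.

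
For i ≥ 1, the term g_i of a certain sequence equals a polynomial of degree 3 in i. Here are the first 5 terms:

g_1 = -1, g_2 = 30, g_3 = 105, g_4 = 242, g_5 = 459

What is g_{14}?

1st diffs: 31, 75, 137, 217.
2nd diffs: 44, 62, 80.
3rd diffs: 18, 18 (constant).
Newton forward-difference form: g_i = -1 + 31·C(i-1,1) + 44·C(i-1,2) + 18·C(i-1,3).
At i = 14: i-1 = 13, so g_{14} = -1 + 403 + 3432 + 5148 = 8982.

8982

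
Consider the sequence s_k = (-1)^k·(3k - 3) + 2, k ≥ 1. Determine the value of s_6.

17

(-1)^6 = 1; 3k - 3 at k=6 is 15; so s_6 = 17.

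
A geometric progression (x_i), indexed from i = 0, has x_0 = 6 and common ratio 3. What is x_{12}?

x_i = 6·3^(i-0).
x_{12} = 6·3^12 = 3188646.

3188646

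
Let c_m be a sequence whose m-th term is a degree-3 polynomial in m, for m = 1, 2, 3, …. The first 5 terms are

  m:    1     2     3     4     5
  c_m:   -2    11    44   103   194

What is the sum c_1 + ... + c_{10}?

1st diffs: 13, 33, 59, 91.
2nd diffs: 20, 26, 32.
3rd diffs: 6, 6 (constant).
So c_m = m^3 + 4m^2 - 6m - 1.
Continuing: …, 323, 496, 719, 998, …, c_{10} = 1339.
Summing m = 1..10 (10 terms) gives 4225.

4225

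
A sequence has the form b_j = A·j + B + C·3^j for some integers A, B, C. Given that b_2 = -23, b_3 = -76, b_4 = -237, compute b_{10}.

-177135

The three given values yield: 2A + B + 9C = -23; 3A + B + 27C = -76; 4A + B + 81C = -237.
Subtracting the first from the second: A + 18C = -53.
Subtracting the second from the third: A + 54C = -161.
Solving: C = -3, A = 1, then B = 2.
Therefore b_{10} = 10 + 2 + (-3)·59049 = -177135.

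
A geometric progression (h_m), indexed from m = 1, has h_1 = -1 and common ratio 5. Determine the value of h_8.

-78125

h_m = (-1)·5^(m-1).
h_8 = (-1)·5^7 = -78125.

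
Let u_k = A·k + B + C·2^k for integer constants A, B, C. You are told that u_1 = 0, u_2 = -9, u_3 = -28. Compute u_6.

-305

Plug in k = 1, 2, 3: A + B + 2C = 0; 2A + B + 4C = -9; 3A + B + 8C = -28.
Subtracting the first from the second: A + 2C = -9.
Subtracting the second from the third: A + 4C = -19.
Solving: C = -5, A = 1, then B = 9.
Therefore u_6 = 6 + 9 + (-5)·64 = -305.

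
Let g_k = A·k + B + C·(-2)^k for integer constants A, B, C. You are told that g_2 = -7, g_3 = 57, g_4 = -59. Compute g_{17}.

At k = 2, 3, 4: 2A + B + 4C = -7; 3A + B - 8C = 57; 4A + B + 16C = -59.
Subtracting the first from the second: A - 12C = 64.
Subtracting the second from the third: A + 24C = -116.
Solving: C = -5, A = 4, then B = 5.
Hence g_{17} = 4·17 + 5 + (-5)·(-131072) = 655433.

655433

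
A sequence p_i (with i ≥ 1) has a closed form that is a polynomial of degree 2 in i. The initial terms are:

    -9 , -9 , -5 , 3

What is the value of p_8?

1st diffs: 0, 4, 8.
2nd diffs: 4, 4 (constant).
Newton forward-difference form: p_i = -9 + 4·C(i-1,2).
At i = 8: i-1 = 7, so p_8 = -9 + 84 = 75.

75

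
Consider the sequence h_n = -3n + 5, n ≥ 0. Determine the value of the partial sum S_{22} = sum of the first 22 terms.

-583

Over n = 0..21: Σn = 231.
Total = (-3)·231 + (5)·22 = -583.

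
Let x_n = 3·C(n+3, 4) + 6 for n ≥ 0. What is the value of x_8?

C(11, 4) = 330, so x_8 = 996.

996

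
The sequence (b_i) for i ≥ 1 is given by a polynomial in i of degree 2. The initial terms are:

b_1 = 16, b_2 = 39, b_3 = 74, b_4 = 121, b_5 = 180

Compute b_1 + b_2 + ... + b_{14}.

1st diffs: 23, 35, 47, 59.
2nd diffs: 12, 12, 12 (constant).
Newton forward-difference form: b_i = 16 + 23·C(i-1,1) + 12·C(i-1,2).
Continuing: …, 251, 334, 429, 536, …, b_{14} = 1251.
Summing i = 1..14 (14 terms) gives 6685.

6685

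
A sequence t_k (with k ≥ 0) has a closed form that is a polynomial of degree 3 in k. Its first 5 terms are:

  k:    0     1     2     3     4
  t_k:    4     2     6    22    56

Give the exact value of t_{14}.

2706

1st diffs: -2, 4, 16, 34.
2nd diffs: 6, 12, 18.
3rd diffs: 6, 6 (constant).
Newton forward-difference form: t_k = 4 + (-2)·C(k,1) + 6·C(k,2) + 6·C(k,3).
At k = 14: k = 14, so t_{14} = 4 - 28 + 546 + 2184 = 2706.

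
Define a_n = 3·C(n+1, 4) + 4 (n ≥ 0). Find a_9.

C(10, 4) = 210, so a_9 = 634.

634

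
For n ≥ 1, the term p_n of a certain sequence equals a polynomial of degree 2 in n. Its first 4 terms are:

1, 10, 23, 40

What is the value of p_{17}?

1st diffs: 9, 13, 17.
2nd diffs: 4, 4 (constant).
Newton forward-difference form: p_n = 1 + 9·C(n-1,1) + 4·C(n-1,2).
At n = 17: n-1 = 16, so p_{17} = 1 + 144 + 480 = 625.

625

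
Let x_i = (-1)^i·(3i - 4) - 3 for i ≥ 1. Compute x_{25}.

-74

(-1)^25 = -1; 3i - 4 at i=25 is 71; so x_{25} = -74.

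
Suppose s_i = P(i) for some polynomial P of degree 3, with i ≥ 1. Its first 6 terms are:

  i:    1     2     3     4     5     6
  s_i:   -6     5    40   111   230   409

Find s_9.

1st diffs: 11, 35, 71, 119, 179.
2nd diffs: 24, 36, 48, 60.
3rd diffs: 12, 12, 12 (constant).
Newton forward-difference form: s_i = -6 + 11·C(i-1,1) + 24·C(i-1,2) + 12·C(i-1,3).
At i = 9: i-1 = 8, so s_9 = -6 + 88 + 672 + 672 = 1426.

1426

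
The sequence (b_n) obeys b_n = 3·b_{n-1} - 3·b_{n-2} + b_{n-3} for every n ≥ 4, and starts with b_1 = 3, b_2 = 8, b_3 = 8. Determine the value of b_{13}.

Iterate the recurrence:
b_4 = 3, b_5 = -7, b_6 = -22, b_7 = -42, b_8 = -67, b_9 = -97, b_{10} = -132, b_{11} = -172, b_{12} = -217, b_{13} = -267.

-267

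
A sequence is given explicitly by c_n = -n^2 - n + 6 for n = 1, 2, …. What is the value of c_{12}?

-150

c_{12} = -1·12^2 - 1·12 + 6 = -150.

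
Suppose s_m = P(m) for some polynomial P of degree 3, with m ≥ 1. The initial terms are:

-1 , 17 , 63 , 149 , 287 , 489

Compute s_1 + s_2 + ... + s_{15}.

30995

1st diffs: 18, 46, 86, 138, 202.
2nd diffs: 28, 40, 52, 64.
3rd diffs: 12, 12, 12 (constant).
Newton forward-difference form: s_m = -1 + 18·C(m-1,1) + 28·C(m-1,2) + 12·C(m-1,3).
Continuing: …, 767, 1133, 1599, 2177, …, s_{15} = 7167.
Summing m = 1..15 (15 terms) gives 30995.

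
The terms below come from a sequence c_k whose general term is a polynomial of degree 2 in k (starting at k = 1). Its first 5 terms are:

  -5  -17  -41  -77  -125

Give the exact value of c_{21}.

1st diffs: -12, -24, -36, -48.
2nd diffs: -12, -12, -12 (constant).
Newton forward-difference form: c_k = -5 + (-12)·C(k-1,1) + (-12)·C(k-1,2).
At k = 21: k-1 = 20, so c_{21} = -5 - 240 - 2280 = -2525.

-2525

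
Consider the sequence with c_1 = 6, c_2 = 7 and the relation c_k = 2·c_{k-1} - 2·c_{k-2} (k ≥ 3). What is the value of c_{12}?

-160

Iterate the recurrence:
c_3 = 2  c_4 = -10  c_5 = -24  c_6 = -28  c_7 = -8  c_8 = 40  c_9 = 96  c_{10} = 112  c_{11} = 32  c_{12} = -160.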